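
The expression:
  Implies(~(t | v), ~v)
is always true.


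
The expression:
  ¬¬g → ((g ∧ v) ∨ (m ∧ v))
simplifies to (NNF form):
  v ∨ ¬g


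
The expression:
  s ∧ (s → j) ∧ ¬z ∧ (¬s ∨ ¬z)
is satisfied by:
  {j: True, s: True, z: False}


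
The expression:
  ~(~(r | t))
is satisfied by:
  {r: True, t: True}
  {r: True, t: False}
  {t: True, r: False}


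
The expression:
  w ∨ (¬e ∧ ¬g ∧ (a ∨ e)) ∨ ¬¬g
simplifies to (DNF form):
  g ∨ w ∨ (a ∧ ¬e)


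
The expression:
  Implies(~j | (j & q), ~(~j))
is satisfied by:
  {j: True}


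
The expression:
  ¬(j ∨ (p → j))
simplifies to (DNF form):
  p ∧ ¬j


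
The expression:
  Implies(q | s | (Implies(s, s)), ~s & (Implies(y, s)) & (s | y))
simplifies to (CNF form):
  False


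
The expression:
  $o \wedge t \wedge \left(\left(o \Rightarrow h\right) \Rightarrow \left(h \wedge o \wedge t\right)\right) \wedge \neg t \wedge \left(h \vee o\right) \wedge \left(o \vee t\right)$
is never true.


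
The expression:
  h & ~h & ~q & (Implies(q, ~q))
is never true.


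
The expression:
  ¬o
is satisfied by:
  {o: False}


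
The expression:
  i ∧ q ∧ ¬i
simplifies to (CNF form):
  False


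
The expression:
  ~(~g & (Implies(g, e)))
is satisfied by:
  {g: True}


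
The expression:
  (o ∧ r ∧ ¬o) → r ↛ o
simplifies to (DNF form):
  True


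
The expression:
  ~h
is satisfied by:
  {h: False}


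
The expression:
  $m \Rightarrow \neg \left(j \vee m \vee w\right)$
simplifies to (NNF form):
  $\neg m$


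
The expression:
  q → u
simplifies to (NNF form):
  u ∨ ¬q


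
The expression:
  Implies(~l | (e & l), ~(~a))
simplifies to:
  a | (l & ~e)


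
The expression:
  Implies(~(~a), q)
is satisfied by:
  {q: True, a: False}
  {a: False, q: False}
  {a: True, q: True}


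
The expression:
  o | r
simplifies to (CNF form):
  o | r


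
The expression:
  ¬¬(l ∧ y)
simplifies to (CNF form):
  l ∧ y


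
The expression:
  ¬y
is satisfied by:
  {y: False}


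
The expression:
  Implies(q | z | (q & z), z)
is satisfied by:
  {z: True, q: False}
  {q: False, z: False}
  {q: True, z: True}


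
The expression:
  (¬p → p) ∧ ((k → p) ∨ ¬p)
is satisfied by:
  {p: True}


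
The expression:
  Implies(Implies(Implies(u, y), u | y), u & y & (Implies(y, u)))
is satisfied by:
  {u: False, y: False}
  {y: True, u: True}


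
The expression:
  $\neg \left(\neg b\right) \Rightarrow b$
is always true.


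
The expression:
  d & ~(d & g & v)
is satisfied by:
  {d: True, g: False, v: False}
  {d: True, v: True, g: False}
  {d: True, g: True, v: False}


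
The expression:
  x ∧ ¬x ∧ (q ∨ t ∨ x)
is never true.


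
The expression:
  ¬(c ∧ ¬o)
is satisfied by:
  {o: True, c: False}
  {c: False, o: False}
  {c: True, o: True}


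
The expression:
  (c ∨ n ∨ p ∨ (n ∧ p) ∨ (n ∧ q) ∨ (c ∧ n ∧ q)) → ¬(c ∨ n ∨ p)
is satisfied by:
  {n: False, p: False, c: False}


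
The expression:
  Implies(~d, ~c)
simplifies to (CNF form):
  d | ~c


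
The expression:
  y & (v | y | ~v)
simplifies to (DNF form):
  y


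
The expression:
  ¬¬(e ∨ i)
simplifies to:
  e ∨ i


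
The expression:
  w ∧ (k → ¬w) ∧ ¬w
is never true.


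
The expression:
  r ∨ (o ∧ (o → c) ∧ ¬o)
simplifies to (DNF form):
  r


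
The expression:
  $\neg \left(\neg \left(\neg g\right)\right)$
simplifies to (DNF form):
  $\neg g$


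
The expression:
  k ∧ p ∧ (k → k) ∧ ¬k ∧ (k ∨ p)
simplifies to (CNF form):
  False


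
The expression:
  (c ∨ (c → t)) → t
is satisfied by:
  {t: True}


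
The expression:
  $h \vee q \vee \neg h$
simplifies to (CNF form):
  $\text{True}$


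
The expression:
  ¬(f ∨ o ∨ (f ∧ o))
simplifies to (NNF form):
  ¬f ∧ ¬o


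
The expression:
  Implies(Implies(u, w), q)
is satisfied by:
  {q: True, u: True, w: False}
  {q: True, u: False, w: False}
  {q: True, w: True, u: True}
  {q: True, w: True, u: False}
  {u: True, w: False, q: False}


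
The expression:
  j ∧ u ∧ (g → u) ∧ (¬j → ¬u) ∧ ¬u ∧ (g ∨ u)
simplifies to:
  False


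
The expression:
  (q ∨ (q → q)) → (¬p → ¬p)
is always true.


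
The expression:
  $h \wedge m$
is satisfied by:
  {h: True, m: True}


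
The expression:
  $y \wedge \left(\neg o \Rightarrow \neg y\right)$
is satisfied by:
  {o: True, y: True}


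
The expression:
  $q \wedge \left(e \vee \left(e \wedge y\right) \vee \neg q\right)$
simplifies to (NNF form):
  $e \wedge q$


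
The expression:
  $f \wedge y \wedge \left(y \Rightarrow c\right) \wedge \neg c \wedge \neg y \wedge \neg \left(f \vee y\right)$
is never true.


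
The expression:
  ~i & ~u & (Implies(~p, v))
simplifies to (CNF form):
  ~i & ~u & (p | v)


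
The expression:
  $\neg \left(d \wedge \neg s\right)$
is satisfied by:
  {s: True, d: False}
  {d: False, s: False}
  {d: True, s: True}


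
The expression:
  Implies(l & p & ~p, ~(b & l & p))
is always true.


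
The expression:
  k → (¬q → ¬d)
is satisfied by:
  {q: True, k: False, d: False}
  {k: False, d: False, q: False}
  {d: True, q: True, k: False}
  {d: True, k: False, q: False}
  {q: True, k: True, d: False}
  {k: True, q: False, d: False}
  {d: True, k: True, q: True}


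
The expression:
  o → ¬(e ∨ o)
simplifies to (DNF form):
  ¬o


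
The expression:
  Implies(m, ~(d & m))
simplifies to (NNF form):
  ~d | ~m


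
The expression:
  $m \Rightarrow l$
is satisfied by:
  {l: True, m: False}
  {m: False, l: False}
  {m: True, l: True}


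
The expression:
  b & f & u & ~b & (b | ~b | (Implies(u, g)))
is never true.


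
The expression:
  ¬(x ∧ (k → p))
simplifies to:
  (k ∧ ¬p) ∨ ¬x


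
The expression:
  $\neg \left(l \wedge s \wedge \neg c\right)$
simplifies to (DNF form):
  $c \vee \neg l \vee \neg s$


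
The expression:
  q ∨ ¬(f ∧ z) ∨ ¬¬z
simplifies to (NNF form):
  True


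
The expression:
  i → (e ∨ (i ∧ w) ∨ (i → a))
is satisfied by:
  {a: True, e: True, w: True, i: False}
  {a: True, e: True, w: False, i: False}
  {a: True, w: True, e: False, i: False}
  {a: True, w: False, e: False, i: False}
  {e: True, w: True, a: False, i: False}
  {e: True, a: False, w: False, i: False}
  {e: False, w: True, a: False, i: False}
  {e: False, a: False, w: False, i: False}
  {a: True, i: True, e: True, w: True}
  {a: True, i: True, e: True, w: False}
  {a: True, i: True, w: True, e: False}
  {a: True, i: True, w: False, e: False}
  {i: True, e: True, w: True, a: False}
  {i: True, e: True, w: False, a: False}
  {i: True, w: True, e: False, a: False}


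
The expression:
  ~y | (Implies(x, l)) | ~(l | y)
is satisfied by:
  {l: True, x: False, y: False}
  {l: False, x: False, y: False}
  {y: True, l: True, x: False}
  {y: True, l: False, x: False}
  {x: True, l: True, y: False}
  {x: True, l: False, y: False}
  {x: True, y: True, l: True}


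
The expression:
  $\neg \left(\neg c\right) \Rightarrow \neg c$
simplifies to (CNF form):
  $\neg c$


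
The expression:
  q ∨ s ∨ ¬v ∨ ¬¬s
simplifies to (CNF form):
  q ∨ s ∨ ¬v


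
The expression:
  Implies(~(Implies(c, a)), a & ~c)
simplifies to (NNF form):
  a | ~c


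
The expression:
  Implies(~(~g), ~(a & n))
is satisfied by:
  {g: False, n: False, a: False}
  {a: True, g: False, n: False}
  {n: True, g: False, a: False}
  {a: True, n: True, g: False}
  {g: True, a: False, n: False}
  {a: True, g: True, n: False}
  {n: True, g: True, a: False}


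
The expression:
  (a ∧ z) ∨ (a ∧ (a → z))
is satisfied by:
  {a: True, z: True}


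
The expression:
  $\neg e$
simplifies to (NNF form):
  $\neg e$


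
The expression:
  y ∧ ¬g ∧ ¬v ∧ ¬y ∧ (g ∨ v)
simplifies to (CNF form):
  False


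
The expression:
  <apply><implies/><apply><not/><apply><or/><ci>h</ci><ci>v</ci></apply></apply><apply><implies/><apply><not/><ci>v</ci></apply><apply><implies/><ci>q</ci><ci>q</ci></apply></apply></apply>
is always true.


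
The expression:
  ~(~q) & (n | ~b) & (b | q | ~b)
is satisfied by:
  {q: True, n: True, b: False}
  {q: True, b: False, n: False}
  {q: True, n: True, b: True}


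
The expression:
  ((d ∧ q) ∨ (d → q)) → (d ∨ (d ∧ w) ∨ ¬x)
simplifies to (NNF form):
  d ∨ ¬x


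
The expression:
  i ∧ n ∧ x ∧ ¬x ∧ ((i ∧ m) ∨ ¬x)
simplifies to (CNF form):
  False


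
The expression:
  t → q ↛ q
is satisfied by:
  {t: False}


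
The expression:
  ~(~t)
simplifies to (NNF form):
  t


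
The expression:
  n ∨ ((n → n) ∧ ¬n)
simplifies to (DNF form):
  True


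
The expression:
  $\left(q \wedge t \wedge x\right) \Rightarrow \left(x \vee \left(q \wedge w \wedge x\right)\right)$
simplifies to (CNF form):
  $\text{True}$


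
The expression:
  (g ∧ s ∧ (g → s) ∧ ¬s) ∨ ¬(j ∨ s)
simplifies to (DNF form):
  ¬j ∧ ¬s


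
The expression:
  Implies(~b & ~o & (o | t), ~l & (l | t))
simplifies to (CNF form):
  b | o | ~l | ~t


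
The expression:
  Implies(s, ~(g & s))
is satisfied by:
  {s: False, g: False}
  {g: True, s: False}
  {s: True, g: False}


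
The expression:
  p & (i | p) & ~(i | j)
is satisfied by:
  {p: True, i: False, j: False}


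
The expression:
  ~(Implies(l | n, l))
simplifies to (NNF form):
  n & ~l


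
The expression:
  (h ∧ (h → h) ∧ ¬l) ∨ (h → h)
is always true.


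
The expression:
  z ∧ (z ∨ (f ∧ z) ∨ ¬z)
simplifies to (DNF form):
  z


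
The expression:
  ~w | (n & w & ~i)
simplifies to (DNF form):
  ~w | (n & ~i)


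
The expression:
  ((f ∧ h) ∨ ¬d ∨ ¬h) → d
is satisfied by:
  {d: True}


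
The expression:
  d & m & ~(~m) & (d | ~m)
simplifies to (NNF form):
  d & m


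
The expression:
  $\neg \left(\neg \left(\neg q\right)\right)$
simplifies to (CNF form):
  $\neg q$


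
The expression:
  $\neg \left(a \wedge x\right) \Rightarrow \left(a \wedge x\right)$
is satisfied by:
  {a: True, x: True}


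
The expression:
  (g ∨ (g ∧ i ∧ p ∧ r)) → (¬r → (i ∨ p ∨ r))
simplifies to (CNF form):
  i ∨ p ∨ r ∨ ¬g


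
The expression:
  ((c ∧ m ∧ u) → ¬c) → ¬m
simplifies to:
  (c ∧ u) ∨ ¬m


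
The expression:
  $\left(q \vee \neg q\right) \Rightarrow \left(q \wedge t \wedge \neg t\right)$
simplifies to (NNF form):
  $\text{False}$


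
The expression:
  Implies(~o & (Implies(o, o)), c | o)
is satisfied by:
  {o: True, c: True}
  {o: True, c: False}
  {c: True, o: False}


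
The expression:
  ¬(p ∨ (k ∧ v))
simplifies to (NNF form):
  ¬p ∧ (¬k ∨ ¬v)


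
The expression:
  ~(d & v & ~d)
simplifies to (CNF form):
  True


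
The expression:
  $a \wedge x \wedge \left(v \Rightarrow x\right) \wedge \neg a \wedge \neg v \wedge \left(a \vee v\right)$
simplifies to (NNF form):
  $\text{False}$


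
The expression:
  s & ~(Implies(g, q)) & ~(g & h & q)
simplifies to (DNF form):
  g & s & ~q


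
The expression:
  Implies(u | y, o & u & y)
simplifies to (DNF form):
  (y & ~y) | (o & u & y) | (~u & ~y) | (o & u & ~u) | (o & y & ~y) | (u & y & ~y) | (o & ~u & ~y) | (u & ~u & ~y)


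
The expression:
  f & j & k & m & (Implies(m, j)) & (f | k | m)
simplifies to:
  f & j & k & m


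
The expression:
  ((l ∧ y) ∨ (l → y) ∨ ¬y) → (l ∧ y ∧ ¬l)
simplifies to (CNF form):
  False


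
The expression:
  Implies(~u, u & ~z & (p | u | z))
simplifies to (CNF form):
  u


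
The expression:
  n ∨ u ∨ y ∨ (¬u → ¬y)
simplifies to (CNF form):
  True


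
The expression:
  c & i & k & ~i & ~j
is never true.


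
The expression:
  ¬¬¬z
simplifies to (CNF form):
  ¬z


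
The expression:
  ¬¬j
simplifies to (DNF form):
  j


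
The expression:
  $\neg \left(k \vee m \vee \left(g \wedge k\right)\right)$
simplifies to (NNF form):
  $\neg k \wedge \neg m$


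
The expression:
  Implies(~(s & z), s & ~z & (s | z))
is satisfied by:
  {s: True}


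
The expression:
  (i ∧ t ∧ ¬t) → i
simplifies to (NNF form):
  True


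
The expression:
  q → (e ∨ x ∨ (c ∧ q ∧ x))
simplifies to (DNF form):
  e ∨ x ∨ ¬q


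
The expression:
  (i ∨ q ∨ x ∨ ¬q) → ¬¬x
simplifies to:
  x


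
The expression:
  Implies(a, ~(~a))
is always true.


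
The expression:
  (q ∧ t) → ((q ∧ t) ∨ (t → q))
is always true.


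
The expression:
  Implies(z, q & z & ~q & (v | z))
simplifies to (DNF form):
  ~z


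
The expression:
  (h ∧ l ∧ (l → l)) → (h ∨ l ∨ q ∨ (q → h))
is always true.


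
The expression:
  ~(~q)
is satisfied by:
  {q: True}


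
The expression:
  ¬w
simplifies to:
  ¬w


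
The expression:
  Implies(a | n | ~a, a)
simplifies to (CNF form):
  a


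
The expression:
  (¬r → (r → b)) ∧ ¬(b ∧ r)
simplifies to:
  ¬b ∨ ¬r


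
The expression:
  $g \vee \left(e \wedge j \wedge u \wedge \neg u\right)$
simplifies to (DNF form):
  $g$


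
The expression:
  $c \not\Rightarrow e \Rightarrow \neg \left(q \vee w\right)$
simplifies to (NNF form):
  $e \vee \left(\neg q \wedge \neg w\right) \vee \neg c$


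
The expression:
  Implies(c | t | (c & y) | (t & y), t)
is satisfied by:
  {t: True, c: False}
  {c: False, t: False}
  {c: True, t: True}


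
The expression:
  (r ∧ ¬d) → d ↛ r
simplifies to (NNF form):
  d ∨ ¬r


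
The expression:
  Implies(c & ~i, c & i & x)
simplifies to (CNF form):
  i | ~c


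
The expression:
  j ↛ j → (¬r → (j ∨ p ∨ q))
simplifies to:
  True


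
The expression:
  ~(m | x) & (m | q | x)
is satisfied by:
  {q: True, x: False, m: False}


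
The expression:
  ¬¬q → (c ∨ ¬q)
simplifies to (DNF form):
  c ∨ ¬q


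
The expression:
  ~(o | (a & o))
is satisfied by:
  {o: False}


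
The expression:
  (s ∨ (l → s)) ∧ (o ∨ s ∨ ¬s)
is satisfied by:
  {s: True, l: False}
  {l: False, s: False}
  {l: True, s: True}


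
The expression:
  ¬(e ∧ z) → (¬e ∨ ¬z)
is always true.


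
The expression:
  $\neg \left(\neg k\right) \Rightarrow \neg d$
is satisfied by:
  {k: False, d: False}
  {d: True, k: False}
  {k: True, d: False}


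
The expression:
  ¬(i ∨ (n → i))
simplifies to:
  n ∧ ¬i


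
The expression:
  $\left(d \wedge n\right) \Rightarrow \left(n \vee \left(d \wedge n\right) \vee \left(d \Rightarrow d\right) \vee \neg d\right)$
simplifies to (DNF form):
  $\text{True}$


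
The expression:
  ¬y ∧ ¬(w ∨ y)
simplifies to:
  ¬w ∧ ¬y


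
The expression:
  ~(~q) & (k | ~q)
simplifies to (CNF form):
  k & q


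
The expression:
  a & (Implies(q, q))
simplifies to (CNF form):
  a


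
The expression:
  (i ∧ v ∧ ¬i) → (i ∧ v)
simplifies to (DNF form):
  True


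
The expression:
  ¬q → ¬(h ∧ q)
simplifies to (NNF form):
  True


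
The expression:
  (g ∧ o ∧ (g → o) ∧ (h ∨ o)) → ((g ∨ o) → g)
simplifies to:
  True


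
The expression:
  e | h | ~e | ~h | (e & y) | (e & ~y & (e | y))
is always true.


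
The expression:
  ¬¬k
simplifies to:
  k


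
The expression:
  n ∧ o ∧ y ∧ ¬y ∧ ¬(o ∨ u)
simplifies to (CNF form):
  False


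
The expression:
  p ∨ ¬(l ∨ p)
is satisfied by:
  {p: True, l: False}
  {l: False, p: False}
  {l: True, p: True}


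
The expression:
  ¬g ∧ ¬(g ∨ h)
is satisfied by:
  {g: False, h: False}


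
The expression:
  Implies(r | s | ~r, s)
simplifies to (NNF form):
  s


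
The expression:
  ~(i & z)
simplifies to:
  ~i | ~z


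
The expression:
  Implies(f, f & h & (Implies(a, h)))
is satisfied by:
  {h: True, f: False}
  {f: False, h: False}
  {f: True, h: True}


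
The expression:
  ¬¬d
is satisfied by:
  {d: True}


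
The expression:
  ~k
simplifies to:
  ~k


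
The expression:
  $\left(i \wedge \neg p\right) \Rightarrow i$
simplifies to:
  $\text{True}$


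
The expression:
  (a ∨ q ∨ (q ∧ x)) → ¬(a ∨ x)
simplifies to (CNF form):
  ¬a ∧ (¬q ∨ ¬x)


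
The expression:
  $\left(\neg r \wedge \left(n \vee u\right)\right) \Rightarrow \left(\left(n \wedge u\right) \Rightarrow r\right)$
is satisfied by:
  {r: True, u: False, n: False}
  {u: False, n: False, r: False}
  {r: True, n: True, u: False}
  {n: True, u: False, r: False}
  {r: True, u: True, n: False}
  {u: True, r: False, n: False}
  {r: True, n: True, u: True}


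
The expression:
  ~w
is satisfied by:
  {w: False}


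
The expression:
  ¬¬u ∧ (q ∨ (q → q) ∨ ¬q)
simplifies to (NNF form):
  u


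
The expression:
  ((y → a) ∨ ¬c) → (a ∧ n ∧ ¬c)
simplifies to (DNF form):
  (a ∧ c ∧ ¬a) ∨ (a ∧ c ∧ ¬c) ∨ (a ∧ n ∧ ¬a) ∨ (a ∧ n ∧ ¬c) ∨ (c ∧ y ∧ ¬a) ∨ (c ∧ y ∧ ¬c) ∨ (a ∧ c ∧ n ∧ ¬a) ∨ (a ∧ c ∧ n ∧ ¬c) ∨ (a ∧ c ∧ y ∧ ¬a) ∨ (a ∧ c ∧ y ∧ ¬c) ∨ (a ∧ n ∧ y ∧ ¬a) ∨ (a ∧ n ∧ y ∧ ¬c) ∨ (c ∧ n ∧ y ∧ ¬a) ∨ (c ∧ n ∧ y ∧ ¬c)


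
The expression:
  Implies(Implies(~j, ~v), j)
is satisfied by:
  {v: True, j: True}
  {v: True, j: False}
  {j: True, v: False}


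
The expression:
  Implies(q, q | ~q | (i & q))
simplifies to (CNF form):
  True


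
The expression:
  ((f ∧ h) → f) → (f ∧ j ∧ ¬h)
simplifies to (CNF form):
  f ∧ j ∧ ¬h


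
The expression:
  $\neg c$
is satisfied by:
  {c: False}


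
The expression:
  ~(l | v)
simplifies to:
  ~l & ~v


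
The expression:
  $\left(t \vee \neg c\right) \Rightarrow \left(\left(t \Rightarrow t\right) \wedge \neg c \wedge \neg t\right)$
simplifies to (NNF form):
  $\neg t$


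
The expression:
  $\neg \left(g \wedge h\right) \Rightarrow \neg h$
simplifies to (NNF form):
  $g \vee \neg h$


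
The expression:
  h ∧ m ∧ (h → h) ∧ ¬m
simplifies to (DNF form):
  False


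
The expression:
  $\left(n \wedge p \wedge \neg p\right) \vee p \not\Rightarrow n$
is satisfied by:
  {p: True, n: False}


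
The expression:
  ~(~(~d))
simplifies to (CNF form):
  ~d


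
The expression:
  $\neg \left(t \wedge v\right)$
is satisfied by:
  {v: False, t: False}
  {t: True, v: False}
  {v: True, t: False}


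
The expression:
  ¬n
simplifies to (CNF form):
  ¬n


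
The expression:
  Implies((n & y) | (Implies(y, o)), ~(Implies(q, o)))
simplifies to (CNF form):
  ~o & (q | y) & (q | ~n)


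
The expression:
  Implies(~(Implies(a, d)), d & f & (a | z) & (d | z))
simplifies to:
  d | ~a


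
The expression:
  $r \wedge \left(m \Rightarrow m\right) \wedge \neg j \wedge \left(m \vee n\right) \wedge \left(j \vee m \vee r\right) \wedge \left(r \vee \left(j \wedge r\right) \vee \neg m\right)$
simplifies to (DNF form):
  $\left(m \wedge r \wedge \neg j\right) \vee \left(n \wedge r \wedge \neg j\right)$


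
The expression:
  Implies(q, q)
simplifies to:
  True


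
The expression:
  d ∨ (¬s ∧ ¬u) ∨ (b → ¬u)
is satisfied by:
  {d: True, u: False, b: False}
  {u: False, b: False, d: False}
  {b: True, d: True, u: False}
  {b: True, u: False, d: False}
  {d: True, u: True, b: False}
  {u: True, d: False, b: False}
  {b: True, u: True, d: True}


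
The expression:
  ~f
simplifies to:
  ~f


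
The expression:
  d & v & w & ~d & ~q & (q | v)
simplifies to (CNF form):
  False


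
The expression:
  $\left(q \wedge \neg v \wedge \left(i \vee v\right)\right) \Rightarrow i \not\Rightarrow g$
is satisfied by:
  {v: True, g: False, i: False, q: False}
  {q: False, g: False, v: False, i: False}
  {q: True, v: True, g: False, i: False}
  {q: True, g: False, v: False, i: False}
  {i: True, v: True, q: False, g: False}
  {i: True, q: False, g: False, v: False}
  {i: True, q: True, v: True, g: False}
  {i: True, q: True, g: False, v: False}
  {v: True, g: True, i: False, q: False}
  {g: True, i: False, v: False, q: False}
  {q: True, g: True, v: True, i: False}
  {q: True, g: True, i: False, v: False}
  {v: True, g: True, i: True, q: False}
  {g: True, i: True, q: False, v: False}
  {q: True, g: True, i: True, v: True}


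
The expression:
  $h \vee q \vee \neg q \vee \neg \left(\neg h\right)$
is always true.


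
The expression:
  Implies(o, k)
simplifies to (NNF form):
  k | ~o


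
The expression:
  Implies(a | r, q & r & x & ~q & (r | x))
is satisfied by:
  {r: False, a: False}


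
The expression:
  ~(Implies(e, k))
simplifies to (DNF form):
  e & ~k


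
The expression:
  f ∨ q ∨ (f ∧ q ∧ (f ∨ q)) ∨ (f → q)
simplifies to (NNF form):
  True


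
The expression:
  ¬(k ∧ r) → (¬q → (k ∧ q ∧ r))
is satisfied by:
  {k: True, q: True, r: True}
  {k: True, q: True, r: False}
  {q: True, r: True, k: False}
  {q: True, r: False, k: False}
  {k: True, r: True, q: False}


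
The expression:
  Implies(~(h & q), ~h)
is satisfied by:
  {q: True, h: False}
  {h: False, q: False}
  {h: True, q: True}


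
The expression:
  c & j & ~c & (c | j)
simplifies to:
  False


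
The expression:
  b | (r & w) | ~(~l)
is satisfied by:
  {b: True, l: True, w: True, r: True}
  {b: True, l: True, w: True, r: False}
  {b: True, l: True, r: True, w: False}
  {b: True, l: True, r: False, w: False}
  {b: True, w: True, r: True, l: False}
  {b: True, w: True, r: False, l: False}
  {b: True, w: False, r: True, l: False}
  {b: True, w: False, r: False, l: False}
  {l: True, w: True, r: True, b: False}
  {l: True, w: True, r: False, b: False}
  {l: True, r: True, w: False, b: False}
  {l: True, r: False, w: False, b: False}
  {w: True, r: True, l: False, b: False}


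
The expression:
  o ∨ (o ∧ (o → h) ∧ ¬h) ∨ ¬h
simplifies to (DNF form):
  o ∨ ¬h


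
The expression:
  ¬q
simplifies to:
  ¬q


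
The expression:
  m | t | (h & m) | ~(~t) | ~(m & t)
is always true.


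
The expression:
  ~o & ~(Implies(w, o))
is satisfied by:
  {w: True, o: False}


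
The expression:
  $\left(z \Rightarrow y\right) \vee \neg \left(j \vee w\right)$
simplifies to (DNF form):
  $y \vee \left(\neg j \wedge \neg w\right) \vee \neg z$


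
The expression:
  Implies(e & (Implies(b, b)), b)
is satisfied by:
  {b: True, e: False}
  {e: False, b: False}
  {e: True, b: True}


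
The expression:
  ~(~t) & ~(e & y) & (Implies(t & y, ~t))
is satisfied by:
  {t: True, y: False}


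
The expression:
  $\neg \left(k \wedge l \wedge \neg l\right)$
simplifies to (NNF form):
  $\text{True}$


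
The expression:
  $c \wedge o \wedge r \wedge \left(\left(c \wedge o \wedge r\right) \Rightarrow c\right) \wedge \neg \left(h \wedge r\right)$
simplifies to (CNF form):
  $c \wedge o \wedge r \wedge \neg h$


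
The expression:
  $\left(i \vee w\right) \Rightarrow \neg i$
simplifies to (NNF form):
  $\neg i$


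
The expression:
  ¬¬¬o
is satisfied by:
  {o: False}


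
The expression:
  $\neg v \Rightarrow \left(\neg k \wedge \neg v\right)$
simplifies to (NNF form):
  $v \vee \neg k$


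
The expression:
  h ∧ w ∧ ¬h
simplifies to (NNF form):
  False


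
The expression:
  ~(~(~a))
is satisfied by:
  {a: False}


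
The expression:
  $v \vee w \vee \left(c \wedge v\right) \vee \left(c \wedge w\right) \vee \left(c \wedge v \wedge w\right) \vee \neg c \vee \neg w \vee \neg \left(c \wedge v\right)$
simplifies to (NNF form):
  $\text{True}$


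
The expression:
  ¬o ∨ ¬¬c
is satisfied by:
  {c: True, o: False}
  {o: False, c: False}
  {o: True, c: True}


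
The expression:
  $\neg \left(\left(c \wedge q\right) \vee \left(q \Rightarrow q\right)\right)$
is never true.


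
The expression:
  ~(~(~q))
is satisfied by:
  {q: False}


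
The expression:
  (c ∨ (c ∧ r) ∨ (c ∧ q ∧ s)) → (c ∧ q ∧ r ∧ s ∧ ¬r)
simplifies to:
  ¬c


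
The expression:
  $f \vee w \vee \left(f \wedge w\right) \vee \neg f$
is always true.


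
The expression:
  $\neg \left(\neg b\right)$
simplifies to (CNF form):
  $b$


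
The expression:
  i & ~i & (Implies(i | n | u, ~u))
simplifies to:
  False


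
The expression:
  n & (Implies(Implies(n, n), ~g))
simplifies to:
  n & ~g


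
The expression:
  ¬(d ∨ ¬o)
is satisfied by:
  {o: True, d: False}


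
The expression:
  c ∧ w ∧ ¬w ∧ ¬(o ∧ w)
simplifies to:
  False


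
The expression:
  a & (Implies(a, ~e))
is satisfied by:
  {a: True, e: False}


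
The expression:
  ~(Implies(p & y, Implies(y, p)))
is never true.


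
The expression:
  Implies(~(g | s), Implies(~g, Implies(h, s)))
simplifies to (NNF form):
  g | s | ~h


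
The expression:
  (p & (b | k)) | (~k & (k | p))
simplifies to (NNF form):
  p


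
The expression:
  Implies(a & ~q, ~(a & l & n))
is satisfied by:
  {q: True, l: False, n: False, a: False}
  {a: False, l: False, q: False, n: False}
  {a: True, q: True, l: False, n: False}
  {a: True, l: False, q: False, n: False}
  {n: True, q: True, a: False, l: False}
  {n: True, a: False, l: False, q: False}
  {n: True, a: True, q: True, l: False}
  {n: True, a: True, l: False, q: False}
  {q: True, l: True, n: False, a: False}
  {l: True, n: False, q: False, a: False}
  {a: True, l: True, q: True, n: False}
  {a: True, l: True, n: False, q: False}
  {q: True, l: True, n: True, a: False}
  {l: True, n: True, a: False, q: False}
  {a: True, l: True, n: True, q: True}


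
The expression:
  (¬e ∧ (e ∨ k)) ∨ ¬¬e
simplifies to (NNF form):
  e ∨ k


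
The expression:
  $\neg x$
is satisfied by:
  {x: False}


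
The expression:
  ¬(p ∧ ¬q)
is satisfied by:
  {q: True, p: False}
  {p: False, q: False}
  {p: True, q: True}


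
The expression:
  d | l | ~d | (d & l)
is always true.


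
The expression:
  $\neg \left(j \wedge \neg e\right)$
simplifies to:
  $e \vee \neg j$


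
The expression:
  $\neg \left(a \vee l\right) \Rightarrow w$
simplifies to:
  $a \vee l \vee w$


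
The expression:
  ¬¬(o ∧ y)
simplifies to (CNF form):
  o ∧ y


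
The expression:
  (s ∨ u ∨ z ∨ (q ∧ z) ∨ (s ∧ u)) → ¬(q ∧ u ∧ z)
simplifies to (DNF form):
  ¬q ∨ ¬u ∨ ¬z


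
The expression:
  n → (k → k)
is always true.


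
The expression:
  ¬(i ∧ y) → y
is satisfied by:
  {y: True}


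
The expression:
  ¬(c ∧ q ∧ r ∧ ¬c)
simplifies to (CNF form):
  True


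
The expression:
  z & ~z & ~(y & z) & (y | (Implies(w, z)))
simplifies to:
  False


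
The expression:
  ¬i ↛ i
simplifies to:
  True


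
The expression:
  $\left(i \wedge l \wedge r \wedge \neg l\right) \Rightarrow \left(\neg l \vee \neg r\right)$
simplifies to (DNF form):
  $\text{True}$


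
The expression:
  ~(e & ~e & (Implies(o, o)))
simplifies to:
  True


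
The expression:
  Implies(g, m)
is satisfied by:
  {m: True, g: False}
  {g: False, m: False}
  {g: True, m: True}


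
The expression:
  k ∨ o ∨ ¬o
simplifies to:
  True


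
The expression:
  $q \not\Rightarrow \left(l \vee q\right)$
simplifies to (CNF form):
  $\text{False}$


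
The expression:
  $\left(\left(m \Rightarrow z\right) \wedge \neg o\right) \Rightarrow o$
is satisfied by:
  {o: True, m: True, z: False}
  {o: True, z: False, m: False}
  {o: True, m: True, z: True}
  {o: True, z: True, m: False}
  {m: True, z: False, o: False}


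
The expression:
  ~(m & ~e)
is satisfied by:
  {e: True, m: False}
  {m: False, e: False}
  {m: True, e: True}


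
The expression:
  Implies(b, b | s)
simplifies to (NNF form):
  True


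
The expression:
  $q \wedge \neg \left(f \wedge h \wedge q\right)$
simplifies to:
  $q \wedge \left(\neg f \vee \neg h\right)$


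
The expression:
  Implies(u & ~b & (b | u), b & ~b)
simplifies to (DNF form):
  b | ~u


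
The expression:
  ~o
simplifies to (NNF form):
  ~o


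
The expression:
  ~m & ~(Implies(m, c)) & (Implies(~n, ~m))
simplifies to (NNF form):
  False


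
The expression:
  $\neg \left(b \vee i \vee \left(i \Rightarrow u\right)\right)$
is never true.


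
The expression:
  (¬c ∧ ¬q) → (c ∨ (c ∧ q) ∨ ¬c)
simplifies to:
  True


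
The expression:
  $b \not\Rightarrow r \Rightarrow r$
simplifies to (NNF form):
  $r \vee \neg b$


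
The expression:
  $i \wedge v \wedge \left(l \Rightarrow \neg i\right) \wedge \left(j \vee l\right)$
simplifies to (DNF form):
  $i \wedge j \wedge v \wedge \neg l$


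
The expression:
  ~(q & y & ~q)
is always true.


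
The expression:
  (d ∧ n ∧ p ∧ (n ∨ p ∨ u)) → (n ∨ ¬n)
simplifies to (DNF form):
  True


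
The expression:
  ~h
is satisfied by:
  {h: False}


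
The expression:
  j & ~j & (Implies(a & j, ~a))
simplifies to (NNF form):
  False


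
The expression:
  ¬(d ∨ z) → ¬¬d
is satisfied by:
  {d: True, z: True}
  {d: True, z: False}
  {z: True, d: False}


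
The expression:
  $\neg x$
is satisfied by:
  {x: False}


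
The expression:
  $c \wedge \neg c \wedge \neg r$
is never true.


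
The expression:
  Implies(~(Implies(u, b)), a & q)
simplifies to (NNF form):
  b | ~u | (a & q)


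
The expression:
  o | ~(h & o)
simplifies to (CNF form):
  True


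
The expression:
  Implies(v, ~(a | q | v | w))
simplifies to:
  ~v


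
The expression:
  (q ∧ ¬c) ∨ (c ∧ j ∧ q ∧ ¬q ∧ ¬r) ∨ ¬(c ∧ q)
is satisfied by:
  {c: False, q: False}
  {q: True, c: False}
  {c: True, q: False}


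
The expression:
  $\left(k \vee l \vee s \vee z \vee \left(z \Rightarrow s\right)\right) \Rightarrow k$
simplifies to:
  $k$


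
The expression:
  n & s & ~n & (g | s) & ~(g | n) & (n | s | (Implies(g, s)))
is never true.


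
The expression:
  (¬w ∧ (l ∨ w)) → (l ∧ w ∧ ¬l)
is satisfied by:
  {w: True, l: False}
  {l: False, w: False}
  {l: True, w: True}


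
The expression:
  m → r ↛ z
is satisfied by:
  {r: True, m: False, z: False}
  {r: False, m: False, z: False}
  {z: True, r: True, m: False}
  {z: True, r: False, m: False}
  {m: True, r: True, z: False}


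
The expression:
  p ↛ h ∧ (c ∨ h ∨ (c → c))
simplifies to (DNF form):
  p ∧ ¬h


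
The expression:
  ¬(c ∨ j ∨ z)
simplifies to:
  ¬c ∧ ¬j ∧ ¬z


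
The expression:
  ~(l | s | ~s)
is never true.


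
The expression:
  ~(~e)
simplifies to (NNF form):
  e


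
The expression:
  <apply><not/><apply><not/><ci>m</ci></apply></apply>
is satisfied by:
  {m: True}


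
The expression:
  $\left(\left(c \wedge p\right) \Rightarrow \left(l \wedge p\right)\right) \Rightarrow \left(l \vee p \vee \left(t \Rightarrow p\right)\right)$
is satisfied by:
  {l: True, p: True, t: False}
  {l: True, p: False, t: False}
  {p: True, l: False, t: False}
  {l: False, p: False, t: False}
  {l: True, t: True, p: True}
  {l: True, t: True, p: False}
  {t: True, p: True, l: False}


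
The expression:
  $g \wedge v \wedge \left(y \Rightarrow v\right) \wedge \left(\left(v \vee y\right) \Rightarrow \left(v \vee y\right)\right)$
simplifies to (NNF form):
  $g \wedge v$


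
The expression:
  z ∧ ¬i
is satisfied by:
  {z: True, i: False}


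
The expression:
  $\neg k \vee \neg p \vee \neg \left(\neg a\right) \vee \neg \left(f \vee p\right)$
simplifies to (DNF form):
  $a \vee \neg k \vee \neg p$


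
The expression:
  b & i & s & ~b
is never true.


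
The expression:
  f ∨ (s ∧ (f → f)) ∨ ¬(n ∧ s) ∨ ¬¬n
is always true.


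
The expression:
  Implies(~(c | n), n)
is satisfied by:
  {n: True, c: True}
  {n: True, c: False}
  {c: True, n: False}


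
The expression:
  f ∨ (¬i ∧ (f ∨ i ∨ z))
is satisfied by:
  {z: True, f: True, i: False}
  {f: True, i: False, z: False}
  {z: True, f: True, i: True}
  {f: True, i: True, z: False}
  {z: True, i: False, f: False}


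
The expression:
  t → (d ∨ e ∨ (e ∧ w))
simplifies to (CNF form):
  d ∨ e ∨ ¬t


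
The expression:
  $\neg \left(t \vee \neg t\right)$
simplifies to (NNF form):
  $\text{False}$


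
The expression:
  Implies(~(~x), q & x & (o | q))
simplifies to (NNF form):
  q | ~x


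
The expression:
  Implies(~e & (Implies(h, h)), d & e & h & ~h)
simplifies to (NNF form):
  e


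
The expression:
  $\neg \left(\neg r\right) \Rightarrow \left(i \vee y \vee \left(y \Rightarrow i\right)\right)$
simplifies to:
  $\text{True}$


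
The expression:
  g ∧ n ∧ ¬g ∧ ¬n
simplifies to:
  False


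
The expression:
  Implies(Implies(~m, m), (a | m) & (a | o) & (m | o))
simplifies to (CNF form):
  a | o | ~m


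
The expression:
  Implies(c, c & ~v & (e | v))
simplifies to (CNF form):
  (e | ~c) & (~c | ~v)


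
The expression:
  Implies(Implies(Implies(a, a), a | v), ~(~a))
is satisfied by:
  {a: True, v: False}
  {v: False, a: False}
  {v: True, a: True}


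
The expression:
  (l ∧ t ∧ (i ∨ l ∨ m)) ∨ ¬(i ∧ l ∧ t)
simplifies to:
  True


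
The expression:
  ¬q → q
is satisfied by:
  {q: True}


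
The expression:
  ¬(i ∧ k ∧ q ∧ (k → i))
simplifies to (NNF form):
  ¬i ∨ ¬k ∨ ¬q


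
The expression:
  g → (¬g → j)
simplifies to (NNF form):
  True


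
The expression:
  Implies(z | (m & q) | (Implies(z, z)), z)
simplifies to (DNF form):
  z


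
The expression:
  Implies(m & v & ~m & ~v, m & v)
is always true.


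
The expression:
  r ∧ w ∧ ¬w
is never true.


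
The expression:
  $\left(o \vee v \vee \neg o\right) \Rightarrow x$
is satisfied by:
  {x: True}


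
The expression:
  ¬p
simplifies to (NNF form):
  ¬p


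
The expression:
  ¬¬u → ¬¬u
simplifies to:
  True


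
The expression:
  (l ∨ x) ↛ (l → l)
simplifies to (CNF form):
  False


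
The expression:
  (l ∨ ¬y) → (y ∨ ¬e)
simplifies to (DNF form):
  y ∨ ¬e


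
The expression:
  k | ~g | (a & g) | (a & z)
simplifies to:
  a | k | ~g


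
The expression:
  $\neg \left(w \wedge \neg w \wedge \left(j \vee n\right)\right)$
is always true.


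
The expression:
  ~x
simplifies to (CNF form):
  ~x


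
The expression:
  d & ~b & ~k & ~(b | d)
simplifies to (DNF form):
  False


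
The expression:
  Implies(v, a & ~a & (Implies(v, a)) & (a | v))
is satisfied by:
  {v: False}


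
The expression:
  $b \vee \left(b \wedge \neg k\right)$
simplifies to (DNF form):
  $b$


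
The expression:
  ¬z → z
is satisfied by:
  {z: True}


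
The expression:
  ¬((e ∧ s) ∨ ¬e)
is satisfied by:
  {e: True, s: False}


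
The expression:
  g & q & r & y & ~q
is never true.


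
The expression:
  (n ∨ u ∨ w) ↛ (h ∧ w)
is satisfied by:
  {u: True, n: True, h: False, w: False}
  {u: True, n: False, h: False, w: False}
  {n: True, u: False, h: False, w: False}
  {u: True, h: True, n: True, w: False}
  {u: True, h: True, n: False, w: False}
  {h: True, n: True, u: False, w: False}
  {w: True, u: True, n: True, h: False}
  {w: True, u: True, n: False, h: False}
  {w: True, n: True, h: False, u: False}
  {w: True, n: False, h: False, u: False}


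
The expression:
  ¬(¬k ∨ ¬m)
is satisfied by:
  {m: True, k: True}


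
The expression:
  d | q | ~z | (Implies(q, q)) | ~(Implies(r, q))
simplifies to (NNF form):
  True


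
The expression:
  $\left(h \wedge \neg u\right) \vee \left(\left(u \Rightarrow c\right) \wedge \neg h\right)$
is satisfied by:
  {c: True, u: False, h: False}
  {c: False, u: False, h: False}
  {h: True, c: True, u: False}
  {h: True, c: False, u: False}
  {u: True, c: True, h: False}


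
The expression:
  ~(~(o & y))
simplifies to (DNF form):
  o & y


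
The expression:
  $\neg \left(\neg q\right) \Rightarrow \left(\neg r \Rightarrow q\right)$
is always true.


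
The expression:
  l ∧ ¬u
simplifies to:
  l ∧ ¬u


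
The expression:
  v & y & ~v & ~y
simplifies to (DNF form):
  False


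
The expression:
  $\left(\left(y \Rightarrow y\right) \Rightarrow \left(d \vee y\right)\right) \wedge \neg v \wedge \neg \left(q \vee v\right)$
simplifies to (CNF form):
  $\neg q \wedge \neg v \wedge \left(d \vee y\right)$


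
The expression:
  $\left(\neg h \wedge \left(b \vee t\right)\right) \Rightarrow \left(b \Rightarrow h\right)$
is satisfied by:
  {h: True, b: False}
  {b: False, h: False}
  {b: True, h: True}


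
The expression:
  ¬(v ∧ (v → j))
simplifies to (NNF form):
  ¬j ∨ ¬v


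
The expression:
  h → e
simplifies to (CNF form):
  e ∨ ¬h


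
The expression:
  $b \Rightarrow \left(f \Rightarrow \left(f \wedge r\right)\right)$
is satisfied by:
  {r: True, b: False, f: False}
  {r: False, b: False, f: False}
  {f: True, r: True, b: False}
  {f: True, r: False, b: False}
  {b: True, r: True, f: False}
  {b: True, r: False, f: False}
  {b: True, f: True, r: True}


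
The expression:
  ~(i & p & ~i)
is always true.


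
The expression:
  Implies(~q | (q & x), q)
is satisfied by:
  {q: True}


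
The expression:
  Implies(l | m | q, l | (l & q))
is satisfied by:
  {l: True, m: False, q: False}
  {q: True, l: True, m: False}
  {l: True, m: True, q: False}
  {q: True, l: True, m: True}
  {q: False, m: False, l: False}


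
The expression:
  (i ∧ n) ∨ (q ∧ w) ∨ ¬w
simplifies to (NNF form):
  q ∨ (i ∧ n) ∨ ¬w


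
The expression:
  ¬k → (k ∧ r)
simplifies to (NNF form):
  k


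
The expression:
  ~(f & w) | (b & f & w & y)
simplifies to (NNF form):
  ~f | ~w | (b & y)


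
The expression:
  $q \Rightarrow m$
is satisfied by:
  {m: True, q: False}
  {q: False, m: False}
  {q: True, m: True}


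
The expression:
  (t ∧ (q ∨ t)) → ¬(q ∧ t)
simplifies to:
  ¬q ∨ ¬t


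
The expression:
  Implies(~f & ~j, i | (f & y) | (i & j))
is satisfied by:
  {i: True, f: True, j: True}
  {i: True, f: True, j: False}
  {i: True, j: True, f: False}
  {i: True, j: False, f: False}
  {f: True, j: True, i: False}
  {f: True, j: False, i: False}
  {j: True, f: False, i: False}
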